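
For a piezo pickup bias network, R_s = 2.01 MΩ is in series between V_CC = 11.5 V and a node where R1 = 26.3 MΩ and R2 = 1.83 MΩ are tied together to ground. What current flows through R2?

I ≈ 2.89 µA

Combine the parallel branches: R_p = (1/26.3 + 1/1.83)⁻¹ = 1.711 MΩ.
V_A = 11.5 × 1.711/3.721 = 5.288 V.
Branch current I = V_A/R2 = 5.288/1.83 = 2.890 µA.
(Equivalently: I_total = 3.091 µA, then current-divider fraction G_k/ΣG = 0.9349.)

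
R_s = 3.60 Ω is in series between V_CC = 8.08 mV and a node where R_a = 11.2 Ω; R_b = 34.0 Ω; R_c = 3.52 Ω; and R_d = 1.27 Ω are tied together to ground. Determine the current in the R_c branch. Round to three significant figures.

I ≈ 0.434 mA

Combine the parallel branches: R_p = (1/11.2 + 1/34.0 + 1/3.52 + 1/1.27)⁻¹ = 0.8402 Ω.
Node voltage V_A = V_CC · R_p/(R_s + R_p) = 8.08 × 0.1892 = 1.529 mV.
Branch current I = V_A/R_c = 1.529/3.52 = 0.4344 mA.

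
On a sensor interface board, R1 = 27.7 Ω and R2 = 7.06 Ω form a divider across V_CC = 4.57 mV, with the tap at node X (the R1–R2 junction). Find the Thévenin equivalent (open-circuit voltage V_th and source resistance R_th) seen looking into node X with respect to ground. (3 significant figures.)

With X open, the divider is unloaded: V_th = 4.57 × 7.06/34.76 = 0.9282 mV.
With V_CC suppressed (replaced by a short), R_th = R1 ‖ R2 = (27.70 × 7.06)/(27.70 + 7.06) = 5.626 Ω.

V_th ≈ 0.928 mV, R_th ≈ 5.63 Ω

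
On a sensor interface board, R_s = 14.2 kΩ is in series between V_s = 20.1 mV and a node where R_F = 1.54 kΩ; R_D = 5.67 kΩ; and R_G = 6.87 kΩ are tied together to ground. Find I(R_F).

I ≈ 0.882 µA

Parallel bank: R_p = 1/(1/1.54 + 1/5.67 + 1/6.87) = 1.030 kΩ.
V_A by voltage divider: V_A = 20.1 × 1.030/(14.2 + 1.030) = 1.359 mV.
Branch current I = V_A/R_F = 1.359/1.54 = 0.8824 µA.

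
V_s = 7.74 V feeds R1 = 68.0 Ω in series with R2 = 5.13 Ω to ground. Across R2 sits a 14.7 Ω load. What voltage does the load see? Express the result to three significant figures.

The load sits in parallel with R2, giving an effective lower resistance R2' = R2·R_L/(R2+R_L) = 3.803 Ω.
Then V_out = V_s · R2'/(R1 + R2') = 7.74 × 3.803/71.80 = 0.4099 V.
(Unloaded it would be 0.543 V; the load pulls it down.)

V_out ≈ 0.410 V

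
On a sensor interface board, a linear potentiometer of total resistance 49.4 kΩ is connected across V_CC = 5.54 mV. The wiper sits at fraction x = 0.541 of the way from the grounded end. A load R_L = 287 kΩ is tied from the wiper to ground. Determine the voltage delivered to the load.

Split the track: R_lower = x·R_p = 26.73 kΩ, R_upper = (1−x)·R_p = 22.67 kΩ.
R_L loads the lower segment: effective lower R = 24.45 kΩ.
Then V_out = V_CC · 24.45/(22.67 + 24.45) = 2.874 mV.
(Unloaded: V_out = x·V_CC = 3.00 mV.)

V_out ≈ 2.87 mV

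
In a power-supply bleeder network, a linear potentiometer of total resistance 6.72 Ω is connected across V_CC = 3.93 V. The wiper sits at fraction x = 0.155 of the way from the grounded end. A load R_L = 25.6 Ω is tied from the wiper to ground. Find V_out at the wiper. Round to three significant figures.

V_out ≈ 0.589 V

Split the track: R_lower = x·R_p = 1.042 Ω, R_upper = (1−x)·R_p = 5.678 Ω.
R_L loads the lower segment: effective lower R = 1.001 Ω.
V_out = 3.93 × 1.001/(5.678 + 1.001) = 0.5889 V.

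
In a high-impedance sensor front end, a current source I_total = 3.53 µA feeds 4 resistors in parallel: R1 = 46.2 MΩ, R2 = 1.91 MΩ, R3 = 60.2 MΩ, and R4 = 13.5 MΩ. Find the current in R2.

I ≈ 2.91 µA

Total conductance ΣG = 1/46.2 + 1/1.91 + 1/60.2 + 1/13.5 = 0.6359 (units of 1/MΩ).
R2 takes the fraction G_k/ΣG = 0.5236/0.6359 = 0.8233, so I = 3.53 × 0.8233 = 2.906 µA.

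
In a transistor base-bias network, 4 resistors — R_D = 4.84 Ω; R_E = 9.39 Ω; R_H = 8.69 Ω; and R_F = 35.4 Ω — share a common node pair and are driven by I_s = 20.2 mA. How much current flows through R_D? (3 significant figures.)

Total conductance ΣG = 1/4.84 + 1/9.39 + 1/8.69 + 1/35.4 = 0.4564 (units of 1/Ω).
Current divider: I(R_D) = I_s · G_k/ΣG = 20.2 × (0.2066/0.4564) = 20.2 × 0.4527 = 9.144 mA.

I ≈ 9.14 mA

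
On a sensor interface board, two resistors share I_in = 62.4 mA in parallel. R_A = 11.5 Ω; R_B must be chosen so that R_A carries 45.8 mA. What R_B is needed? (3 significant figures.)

R_B ≈ 31.7 Ω

In a two-way split, I_A/I_in = R_B/(R_A + R_B).
With f = 0.7340, R_B = R_A · f/(1−f) = 11.5 × 2.759 = 31.73 Ω.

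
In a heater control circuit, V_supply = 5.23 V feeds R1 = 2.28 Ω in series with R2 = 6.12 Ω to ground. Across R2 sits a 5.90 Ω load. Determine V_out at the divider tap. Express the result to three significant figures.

First combine the lower leg with the load: R2 ‖ R_L = 3.004 Ω.
Voltage divider with the loaded lower leg: V_out = 5.23 × 3.004/(2.28 + 3.004) = 5.23 × 0.5685 = 2.973 V.
(Unloaded it would be 3.81 V; the load pulls it down.)

V_out ≈ 2.97 V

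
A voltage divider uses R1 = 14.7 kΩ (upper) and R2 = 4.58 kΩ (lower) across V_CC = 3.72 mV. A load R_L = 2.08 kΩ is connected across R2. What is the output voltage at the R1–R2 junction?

V_out ≈ 0.330 mV

The load sits in parallel with R2, giving an effective lower resistance R2' = R2·R_L/(R2+R_L) = 1.430 kΩ.
Then V_out = V_CC · R2'/(R1 + R2') = 3.72 × 1.430/16.13 = 0.3299 mV.
(Unloaded it would be 0.884 mV; the load pulls it down.)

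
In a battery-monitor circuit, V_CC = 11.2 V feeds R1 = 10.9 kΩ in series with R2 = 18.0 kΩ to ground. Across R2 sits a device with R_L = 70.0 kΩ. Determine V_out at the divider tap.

The load sits in parallel with R2, giving an effective lower resistance R2' = R2·R_L/(R2+R_L) = 14.32 kΩ.
Voltage divider with the loaded lower leg: V_out = 11.2 × 14.32/(10.9 + 14.32) = 11.2 × 0.5678 = 6.359 V.
(Unloaded it would be 6.98 V; the load pulls it down.)

V_out ≈ 6.36 V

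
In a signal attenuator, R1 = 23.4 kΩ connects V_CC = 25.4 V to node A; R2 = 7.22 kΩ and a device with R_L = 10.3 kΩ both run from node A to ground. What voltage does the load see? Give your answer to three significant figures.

R2 ‖ R_L = (7.22 × 10.3)/(7.22 + 10.3) = 4.245 kΩ.
Then V_out = V_CC · R2'/(R1 + R2') = 25.4 × 4.245/27.64 = 3.900 V.

V_out ≈ 3.90 V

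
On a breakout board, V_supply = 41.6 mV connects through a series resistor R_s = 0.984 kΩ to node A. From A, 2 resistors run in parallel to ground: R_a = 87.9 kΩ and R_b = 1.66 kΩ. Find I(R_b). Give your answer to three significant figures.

I ≈ 15.6 µA

Parallel bank: R_p = 1/(1/87.9 + 1/1.66) = 1.629 kΩ.
V_A = 41.6 × 1.629/2.613 = 25.94 mV.
Branch current I = V_A/R_b = 25.94/1.66 = 15.62 µA.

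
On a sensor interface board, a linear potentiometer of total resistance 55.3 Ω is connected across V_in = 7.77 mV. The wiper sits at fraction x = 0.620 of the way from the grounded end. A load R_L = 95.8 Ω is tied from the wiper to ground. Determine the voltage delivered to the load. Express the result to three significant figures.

Lower segment x·R_p = 34.29 Ω; upper segment (1−x)·R_p = 21.01 Ω.
(x·R_p) ‖ R_L = 25.25 Ω.
V_out = 7.77 × 25.25/(21.01 + 25.25) = 4.241 mV.

V_out ≈ 4.24 mV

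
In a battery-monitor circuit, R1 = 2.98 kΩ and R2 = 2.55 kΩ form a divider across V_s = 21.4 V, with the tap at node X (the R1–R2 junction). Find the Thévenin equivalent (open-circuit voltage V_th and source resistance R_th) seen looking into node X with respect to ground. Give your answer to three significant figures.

V_th ≈ 9.87 V, R_th ≈ 1.37 kΩ

With X open, the divider is unloaded: V_th = 21.4 × 2.55/5.530 = 9.868 V.
With V_s suppressed (replaced by a short), R_th = R1 ‖ R2 = (2.980 × 2.55)/(2.980 + 2.55) = 1.374 kΩ.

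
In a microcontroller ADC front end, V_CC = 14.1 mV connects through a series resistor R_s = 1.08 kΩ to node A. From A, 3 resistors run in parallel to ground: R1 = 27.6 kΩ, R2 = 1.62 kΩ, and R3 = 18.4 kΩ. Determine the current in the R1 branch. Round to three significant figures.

Parallel bank: R_p = 1/(1/27.6 + 1/1.62 + 1/18.4) = 1.413 kΩ.
Node voltage V_A = V_CC · R_p/(R_s + R_p) = 14.1 × 0.5667 = 7.991 mV.
I(R1) = V_A / R1 = 7.991/27.6 = 0.2895 µA.
(Equivalently: I_total = 5.657 µA, then current-divider fraction G_k/ΣG = 0.05118.)

I ≈ 0.290 µA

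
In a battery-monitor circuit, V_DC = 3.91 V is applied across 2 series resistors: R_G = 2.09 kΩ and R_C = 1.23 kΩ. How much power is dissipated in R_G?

The common current is I = 3.91/3.320 = 1.178 mA.
P = I²R = 1.387 × 2.09 = 2.899 mW.

P ≈ 2.90 mW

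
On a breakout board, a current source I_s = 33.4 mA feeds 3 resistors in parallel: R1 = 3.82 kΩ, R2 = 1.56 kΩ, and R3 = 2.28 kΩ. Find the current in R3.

Conductances: ΣG = 1/3.82 + 1/1.56 + 1/2.28 = 1.341 (1/kΩ).
R3 takes the fraction G_k/ΣG = 0.4386/1.341 = 0.3270, so I = 33.4 × 0.3270 = 10.92 mA.

I ≈ 10.9 mA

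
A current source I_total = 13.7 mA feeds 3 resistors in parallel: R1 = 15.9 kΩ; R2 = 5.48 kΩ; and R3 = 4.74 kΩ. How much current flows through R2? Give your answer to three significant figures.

Conductances: ΣG = 1/15.9 + 1/5.48 + 1/4.74 = 0.4563 (1/kΩ).
By the current-divider rule, I = I_total · G_k/ΣG = 13.7 × 0.3999 = 5.478 mA.

I ≈ 5.48 mA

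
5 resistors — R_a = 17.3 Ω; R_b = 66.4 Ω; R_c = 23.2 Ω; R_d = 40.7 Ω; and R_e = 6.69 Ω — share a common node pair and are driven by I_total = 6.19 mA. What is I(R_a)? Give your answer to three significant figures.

I ≈ 1.23 mA

Conductances: ΣG = 1/17.3 + 1/66.4 + 1/23.2 + 1/40.7 + 1/6.69 = 0.2900 (1/Ω).
Current divider: I(R_a) = I_total · G_k/ΣG = 6.19 × (0.05780/0.2900) = 6.19 × 0.1993 = 1.234 mA.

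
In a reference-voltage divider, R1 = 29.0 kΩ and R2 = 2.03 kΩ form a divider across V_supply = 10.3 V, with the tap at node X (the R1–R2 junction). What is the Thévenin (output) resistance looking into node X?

Looking into X with the source shorted: R_th = R1·R2/(R1+R2) = 29.00 × 2.03/31.03 = 1.897 kΩ.

R_th ≈ 1.90 kΩ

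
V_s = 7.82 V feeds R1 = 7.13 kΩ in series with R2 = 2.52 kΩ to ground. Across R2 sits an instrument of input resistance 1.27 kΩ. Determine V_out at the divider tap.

V_out ≈ 0.828 V

R2 ‖ R_L = (2.52 × 1.27)/(2.52 + 1.27) = 0.8444 kΩ.
Now apply the divider: V_out = 7.82 × 0.1059 = 0.8281 V.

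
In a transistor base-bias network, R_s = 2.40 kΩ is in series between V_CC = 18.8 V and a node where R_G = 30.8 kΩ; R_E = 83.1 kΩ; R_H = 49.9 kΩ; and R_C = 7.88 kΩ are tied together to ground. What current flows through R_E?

Combine the parallel branches: R_p = (1/30.8 + 1/83.1 + 1/49.9 + 1/7.88)⁻¹ = 5.223 kΩ.
V_A by voltage divider: V_A = 18.8 × 5.223/(2.40 + 5.223) = 12.88 V.
I(R_E) = V_A / R_E = 12.88/83.1 = 0.1550 mA.
(Equivalently: I_total = 2.466 mA, then current-divider fraction G_k/ΣG = 0.06286.)

I ≈ 0.155 mA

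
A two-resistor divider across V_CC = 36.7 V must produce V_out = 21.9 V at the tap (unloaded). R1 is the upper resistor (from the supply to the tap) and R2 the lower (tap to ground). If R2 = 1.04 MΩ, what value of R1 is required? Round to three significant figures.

R1 ≈ 0.703 MΩ

The divider ratio is R2/(R1+R2) = 21.9/36.7 = 0.5967.
R1 = R2·(1/k − 1) = 1.04 × 0.6758 = 0.7028 MΩ.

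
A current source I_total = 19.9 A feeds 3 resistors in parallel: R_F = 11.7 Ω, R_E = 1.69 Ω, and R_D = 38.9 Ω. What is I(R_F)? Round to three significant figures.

ΣG = 1/11.7 + 1/1.69 + 1/38.9 = 0.7029.
Current divider: I(R_F) = I_total · G_k/ΣG = 19.9 × (0.08547/0.7029) = 19.9 × 0.1216 = 2.420 A.

I ≈ 2.42 A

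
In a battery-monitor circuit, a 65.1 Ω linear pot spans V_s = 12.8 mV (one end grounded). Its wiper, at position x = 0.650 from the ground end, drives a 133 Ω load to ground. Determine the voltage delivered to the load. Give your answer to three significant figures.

V_out ≈ 7.49 mV

Split the track: R_lower = x·R_p = 42.31 Ω, R_upper = (1−x)·R_p = 22.78 Ω.
Lower segment in parallel with the load: 42.31 ‖ 133 = 32.10 Ω.
Then V_out = V_s · 32.10/(22.78 + 32.10) = 7.486 mV.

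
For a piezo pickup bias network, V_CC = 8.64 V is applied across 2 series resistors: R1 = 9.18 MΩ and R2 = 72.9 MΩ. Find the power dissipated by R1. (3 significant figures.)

P ≈ 0.102 µW

Series current I = V_CC/ΣR = 8.64/82.08 = 0.1053 µA.
P(R1) = I²·R1 = (0.1053)² × 9.18 = 0.1017 µW.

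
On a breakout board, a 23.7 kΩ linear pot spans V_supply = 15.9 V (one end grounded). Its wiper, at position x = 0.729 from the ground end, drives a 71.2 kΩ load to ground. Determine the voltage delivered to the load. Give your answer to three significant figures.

V_out ≈ 10.9 V

Lower segment x·R_p = 17.28 kΩ; upper segment (1−x)·R_p = 6.423 kΩ.
Lower segment in parallel with the load: 17.28 ‖ 71.2 = 13.90 kΩ.
Loaded-divider output: V_out = 15.9 × 0.6840 = 10.88 V.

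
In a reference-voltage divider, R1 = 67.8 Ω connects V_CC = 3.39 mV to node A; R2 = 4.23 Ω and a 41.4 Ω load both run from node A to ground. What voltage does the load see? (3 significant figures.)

V_out ≈ 0.182 mV

First combine the lower leg with the load: R2 ‖ R_L = 3.838 Ω.
Then V_out = V_CC · R2'/(R1 + R2') = 3.39 × 3.838/71.64 = 0.1816 mV.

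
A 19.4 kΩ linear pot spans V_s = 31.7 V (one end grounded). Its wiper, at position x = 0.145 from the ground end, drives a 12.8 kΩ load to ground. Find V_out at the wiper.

The pot divides into 16.59 kΩ above the wiper and 2.813 kΩ below.
Lower segment in parallel with the load: 2.813 ‖ 12.8 = 2.306 kΩ.
Loaded-divider output: V_out = 31.7 × 0.1221 = 3.869 V.
(Unloaded: V_out = x·V_s = 4.60 V.)

V_out ≈ 3.87 V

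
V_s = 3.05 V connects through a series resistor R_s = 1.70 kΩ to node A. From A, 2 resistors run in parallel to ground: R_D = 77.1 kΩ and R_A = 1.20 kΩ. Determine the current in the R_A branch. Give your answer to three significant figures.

Equivalent of the parallel group: R_p = 1.182 kΩ.
V_A = 3.05 × 1.182/2.882 = 1.251 V.
Branch current I = V_A/R_A = 1.251/1.20 = 1.042 mA.

I ≈ 1.04 mA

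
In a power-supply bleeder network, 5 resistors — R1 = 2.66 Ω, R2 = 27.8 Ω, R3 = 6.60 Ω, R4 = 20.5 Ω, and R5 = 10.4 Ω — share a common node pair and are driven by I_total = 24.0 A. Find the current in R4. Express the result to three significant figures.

I ≈ 1.65 A

Total conductance ΣG = 1/2.66 + 1/27.8 + 1/6.60 + 1/20.5 + 1/10.4 = 0.7084 (units of 1/Ω).
R4 takes the fraction G_k/ΣG = 0.04878/0.7084 = 0.06886, so I = 24.0 × 0.06886 = 1.653 A.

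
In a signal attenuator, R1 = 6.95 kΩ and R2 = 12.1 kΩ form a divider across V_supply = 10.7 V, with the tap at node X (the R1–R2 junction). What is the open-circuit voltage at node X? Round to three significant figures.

V_th is the unloaded tap voltage: V_supply · R2/(R1+R2) = 10.7 × 0.6352 = 6.796 V.

V_th ≈ 6.80 V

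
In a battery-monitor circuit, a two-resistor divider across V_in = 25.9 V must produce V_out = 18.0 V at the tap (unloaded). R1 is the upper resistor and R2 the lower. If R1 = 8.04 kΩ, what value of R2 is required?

V_out/V_in = R2/(R1+R2) = 0.6950.
So R2 = R1 · V_out/(V_in − V_out) = 8.04 × 18.0/(25.9 − 18.0) = 8.04 × 2.278 = 18.32 kΩ.

R2 ≈ 18.3 kΩ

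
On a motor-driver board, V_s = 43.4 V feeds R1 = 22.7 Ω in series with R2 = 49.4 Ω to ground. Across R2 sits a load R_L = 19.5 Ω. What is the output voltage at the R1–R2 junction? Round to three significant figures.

R2 ‖ R_L = (49.4 × 19.5)/(49.4 + 19.5) = 13.98 Ω.
Then V_out = V_s · R2'/(R1 + R2') = 43.4 × 13.98/36.68 = 16.54 V.
(Unloaded it would be 29.7 V; the load pulls it down.)

V_out ≈ 16.5 V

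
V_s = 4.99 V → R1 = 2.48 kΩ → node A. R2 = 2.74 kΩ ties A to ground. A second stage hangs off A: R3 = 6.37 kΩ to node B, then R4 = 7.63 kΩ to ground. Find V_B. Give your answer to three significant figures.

Node A sees R2 in parallel with the series input of stage 2, R3 + R4 = 14.00 kΩ.
R2 ‖ (R3+R4) = 2.292 kΩ.
So V_A = 4.99 × 0.4802 = 2.396 V.
Stage 2 is unloaded, so V_B = V_A · R4/(R3+R4) = 2.396 × 7.63/14.00 = 1.306 V.

V_B ≈ 1.31 V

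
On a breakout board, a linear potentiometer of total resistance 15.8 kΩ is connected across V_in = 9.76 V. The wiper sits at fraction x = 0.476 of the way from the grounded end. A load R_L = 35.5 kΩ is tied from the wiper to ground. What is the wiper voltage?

V_out ≈ 4.18 V

Lower segment x·R_p = 7.521 kΩ; upper segment (1−x)·R_p = 8.279 kΩ.
Lower segment in parallel with the load: 7.521 ‖ 35.5 = 6.206 kΩ.
Loaded-divider output: V_out = 9.76 × 0.4284 = 4.182 V.
(Unloaded: V_out = x·V_in = 4.65 V.)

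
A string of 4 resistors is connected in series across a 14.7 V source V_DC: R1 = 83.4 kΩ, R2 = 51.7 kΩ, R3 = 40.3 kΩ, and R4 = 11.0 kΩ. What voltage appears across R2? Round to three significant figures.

V ≈ 4.08 V

Total series resistance ΣR = 83.4 + 51.7 + 40.3 + 11.0 = 186.4 kΩ.
By the voltage-divider rule, V = 14.7 × 51.70/186.4 = 4.077 V.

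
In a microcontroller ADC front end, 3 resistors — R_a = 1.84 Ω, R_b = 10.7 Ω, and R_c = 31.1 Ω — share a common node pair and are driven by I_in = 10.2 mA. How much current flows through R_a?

I ≈ 8.29 mA

ΣG = 1/1.84 + 1/10.7 + 1/31.1 = 0.6691.
By the current-divider rule, I = I_in · G_k/ΣG = 10.2 × 0.8123 = 8.285 mA.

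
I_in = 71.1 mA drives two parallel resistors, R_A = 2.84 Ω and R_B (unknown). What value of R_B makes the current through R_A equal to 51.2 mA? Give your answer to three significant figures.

R_B ≈ 7.31 Ω

Two-branch current divider: I_A = I_in · R_B/(R_A + R_B).
51.2/71.1 = R_B/(R_A + R_B) → R_B = R_A · (0.7201)/(1 − 0.7201) = 2.84 × 2.573 = 7.307 Ω.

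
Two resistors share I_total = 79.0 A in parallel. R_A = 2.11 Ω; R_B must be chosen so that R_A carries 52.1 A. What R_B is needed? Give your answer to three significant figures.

Two-branch current divider: I_A = I_total · R_B/(R_A + R_B).
With f = 0.6595, R_B = R_A · f/(1−f) = 2.11 × 1.937 = 4.087 Ω.

R_B ≈ 4.09 Ω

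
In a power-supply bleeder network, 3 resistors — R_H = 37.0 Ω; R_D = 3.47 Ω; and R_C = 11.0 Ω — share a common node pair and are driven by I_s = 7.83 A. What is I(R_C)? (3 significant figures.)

Conductances: ΣG = 1/37.0 + 1/3.47 + 1/11.0 = 0.4061 (1/Ω).
R_C takes the fraction G_k/ΣG = 0.09091/0.4061 = 0.2238, so I = 7.83 × 0.2238 = 1.753 A.

I ≈ 1.75 A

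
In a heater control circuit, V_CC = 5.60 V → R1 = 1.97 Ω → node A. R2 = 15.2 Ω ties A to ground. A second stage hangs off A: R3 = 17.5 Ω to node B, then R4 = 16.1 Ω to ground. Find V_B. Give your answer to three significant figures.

V_B ≈ 2.26 V

Looking into the second stage from A: R3 + R4 = 33.60 Ω appears in parallel with R2.
Effective lower resistance at A: R2 ‖ 33.60 = 10.47 Ω.
So V_A = 5.60 × 0.8416 = 4.713 V.
Stage 2 is unloaded, so V_B = V_A · R4/(R3+R4) = 4.713 × 16.1/33.60 = 2.258 V.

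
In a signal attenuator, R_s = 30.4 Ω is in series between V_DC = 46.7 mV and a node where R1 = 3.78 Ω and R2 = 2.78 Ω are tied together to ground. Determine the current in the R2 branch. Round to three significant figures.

Combine the parallel branches: R_p = (1/3.78 + 1/2.78)⁻¹ = 1.602 Ω.
V_A = 46.7 × 1.602/32.00 = 2.338 mV.
I(R2) = V_A / R2 = 2.338/2.78 = 0.8409 mA.

I ≈ 0.841 mA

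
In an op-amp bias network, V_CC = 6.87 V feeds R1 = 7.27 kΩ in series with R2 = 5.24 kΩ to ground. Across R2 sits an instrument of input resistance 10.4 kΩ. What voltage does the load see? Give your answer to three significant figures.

R2 ‖ R_L = (5.24 × 10.4)/(5.24 + 10.4) = 3.484 kΩ.
Now apply the divider: V_out = 6.87 × 0.3240 = 2.226 V.
(Unloaded it would be 2.88 V; the load pulls it down.)

V_out ≈ 2.23 V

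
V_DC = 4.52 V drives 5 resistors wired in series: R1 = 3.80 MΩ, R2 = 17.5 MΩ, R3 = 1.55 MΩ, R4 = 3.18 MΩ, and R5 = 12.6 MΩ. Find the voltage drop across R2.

V ≈ 2.05 V

Series total: ΣR = 3.80 + 17.5 + 1.55 + 3.18 + 12.6 = 38.63 MΩ.
V = V_DC · R/ΣR = 4.52 × 0.4530 = 2.048 V.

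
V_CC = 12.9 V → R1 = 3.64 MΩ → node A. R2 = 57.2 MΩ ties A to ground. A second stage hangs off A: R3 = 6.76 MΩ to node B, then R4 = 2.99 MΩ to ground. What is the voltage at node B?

The second stage (R3 + R4 = 9.750 MΩ) loads node A in parallel with R2.
R2 ‖ (R3+R4) = 8.330 MΩ.
First divider: V_A = V_CC · 8.330/(3.64 + 8.330) = 8.977 V.
V_B = V_A × 0.3067 = 2.753 V.

V_B ≈ 2.75 V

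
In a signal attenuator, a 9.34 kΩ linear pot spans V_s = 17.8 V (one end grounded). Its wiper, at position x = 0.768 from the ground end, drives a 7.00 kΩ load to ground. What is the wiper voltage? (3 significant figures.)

Lower segment x·R_p = 7.173 kΩ; upper segment (1−x)·R_p = 2.167 kΩ.
Lower segment in parallel with the load: 7.173 ‖ 7.00 = 3.543 kΩ.
V_out = 17.8 × 3.543/(2.167 + 3.543) = 11.04 V.

V_out ≈ 11.0 V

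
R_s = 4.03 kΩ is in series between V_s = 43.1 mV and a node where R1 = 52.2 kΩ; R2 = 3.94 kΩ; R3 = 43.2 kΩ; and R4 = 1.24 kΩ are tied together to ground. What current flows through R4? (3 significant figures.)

Parallel bank: R_p = 1/(1/52.2 + 1/3.94 + 1/43.2 + 1/1.24) = 0.9070 kΩ.
V_A = 43.1 × 0.9070/4.937 = 7.918 mV.
I(R4) = V_A / R4 = 7.918/1.24 = 6.385 µA.
(Check via current divider: I_total = 8.730 µA; share G_k/ΣG = 0.7314 → same result.)

I ≈ 6.39 µA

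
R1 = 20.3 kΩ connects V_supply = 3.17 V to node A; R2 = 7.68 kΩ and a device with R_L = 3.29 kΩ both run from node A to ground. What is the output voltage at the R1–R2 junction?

V_out ≈ 0.323 V

First combine the lower leg with the load: R2 ‖ R_L = 2.303 kΩ.
Voltage divider with the loaded lower leg: V_out = 3.17 × 2.303/(20.3 + 2.303) = 3.17 × 0.1019 = 0.3230 V.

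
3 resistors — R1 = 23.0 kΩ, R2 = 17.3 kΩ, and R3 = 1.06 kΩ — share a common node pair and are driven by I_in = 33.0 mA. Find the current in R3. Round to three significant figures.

I ≈ 29.8 mA

ΣG = 1/23.0 + 1/17.3 + 1/1.06 = 1.045.
R3 takes the fraction G_k/ΣG = 0.9434/1.045 = 0.9030, so I = 33.0 × 0.9030 = 29.80 mA.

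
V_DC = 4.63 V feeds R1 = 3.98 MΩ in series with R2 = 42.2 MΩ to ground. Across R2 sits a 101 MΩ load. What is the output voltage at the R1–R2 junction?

First combine the lower leg with the load: R2 ‖ R_L = 29.76 MΩ.
Voltage divider with the loaded lower leg: V_out = 4.63 × 29.76/(3.98 + 29.76) = 4.63 × 0.8821 = 4.084 V.

V_out ≈ 4.08 V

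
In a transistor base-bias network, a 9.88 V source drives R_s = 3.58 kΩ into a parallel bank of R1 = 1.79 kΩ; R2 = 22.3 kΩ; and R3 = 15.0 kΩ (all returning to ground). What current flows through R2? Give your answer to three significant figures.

I ≈ 0.130 mA

Parallel bank: R_p = 1/(1/1.79 + 1/22.3 + 1/15.0) = 1.492 kΩ.
Node voltage V_A = V_DC · R_p/(R_s + R_p) = 9.88 × 0.2942 = 2.907 V.
Branch current I = V_A/R2 = 2.907/22.3 = 0.1303 mA.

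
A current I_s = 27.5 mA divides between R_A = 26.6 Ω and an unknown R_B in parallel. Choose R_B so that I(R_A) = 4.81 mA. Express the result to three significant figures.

The fraction through R_A equals R_B/(R_A+R_B).
4.81/27.5 = R_B/(R_A + R_B) → R_B = R_A · (0.1749)/(1 − 0.1749) = 26.6 × 0.2120 = 5.639 Ω.

R_B ≈ 5.64 Ω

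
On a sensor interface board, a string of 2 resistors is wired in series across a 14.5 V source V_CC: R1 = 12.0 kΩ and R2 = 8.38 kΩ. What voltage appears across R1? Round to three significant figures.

ΣR = 12.0 + 8.38 = 20.38 kΩ.
V = V_CC · R/ΣR = 14.5 × 0.5888 = 8.538 V.

V ≈ 8.54 V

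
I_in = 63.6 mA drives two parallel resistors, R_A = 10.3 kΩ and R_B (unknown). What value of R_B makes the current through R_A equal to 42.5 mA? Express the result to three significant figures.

In a two-way split, I_A/I_in = R_B/(R_A + R_B).
With f = 0.6682, R_B = R_A · f/(1−f) = 10.3 × 2.014 = 20.75 kΩ.

R_B ≈ 20.7 kΩ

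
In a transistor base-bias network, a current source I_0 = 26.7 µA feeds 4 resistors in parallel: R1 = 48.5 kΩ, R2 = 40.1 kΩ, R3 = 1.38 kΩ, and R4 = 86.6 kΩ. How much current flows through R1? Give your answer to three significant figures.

Conductances: ΣG = 1/48.5 + 1/40.1 + 1/1.38 + 1/86.6 = 0.7817 (1/kΩ).
Current divider: I(R1) = I_0 · G_k/ΣG = 26.7 × (0.02062/0.7817) = 26.7 × 0.02638 = 0.7042 µA.

I ≈ 0.704 µA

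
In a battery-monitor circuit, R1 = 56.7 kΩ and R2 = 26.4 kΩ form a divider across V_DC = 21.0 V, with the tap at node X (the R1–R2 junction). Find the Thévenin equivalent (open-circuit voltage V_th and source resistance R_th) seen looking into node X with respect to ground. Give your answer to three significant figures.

V_th ≈ 6.67 V, R_th ≈ 18.0 kΩ

With X open, the divider is unloaded: V_th = 21.0 × 26.4/83.10 = 6.671 V.
Zeroing V_DC shorts the top of R1 to ground, so R_th = R1 ‖ R2 = 18.01 kΩ.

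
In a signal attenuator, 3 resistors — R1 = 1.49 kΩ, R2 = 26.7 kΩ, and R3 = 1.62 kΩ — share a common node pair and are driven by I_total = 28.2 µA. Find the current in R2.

ΣG = 1/1.49 + 1/26.7 + 1/1.62 = 1.326.
R2 takes the fraction G_k/ΣG = 0.03745/1.326 = 0.02825, so I = 28.2 × 0.02825 = 0.7966 µA.

I ≈ 0.797 µA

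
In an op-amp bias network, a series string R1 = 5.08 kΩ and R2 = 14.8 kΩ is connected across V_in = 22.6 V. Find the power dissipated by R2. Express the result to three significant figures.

The common current is I = 22.6/19.88 = 1.137 mA.
P(R2) = I²·R2 = (1.137)² × 14.8 = 19.13 mW.

P ≈ 19.1 mW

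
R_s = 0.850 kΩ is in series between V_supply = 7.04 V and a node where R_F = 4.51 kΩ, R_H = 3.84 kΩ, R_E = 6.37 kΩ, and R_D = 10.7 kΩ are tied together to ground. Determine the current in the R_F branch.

I ≈ 0.962 mA

Equivalent of the parallel group: R_p = 1.365 kΩ.
V_A by voltage divider: V_A = 7.04 × 1.365/(0.850 + 1.365) = 4.338 V.
Branch current I = V_A/R_F = 4.338/4.51 = 0.9620 mA.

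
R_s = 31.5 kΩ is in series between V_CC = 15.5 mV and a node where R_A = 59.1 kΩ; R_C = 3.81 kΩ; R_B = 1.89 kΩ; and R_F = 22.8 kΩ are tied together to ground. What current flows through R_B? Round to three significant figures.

I ≈ 0.294 µA

Parallel bank: R_p = 1/(1/59.1 + 1/3.81 + 1/1.89 + 1/22.8) = 1.173 kΩ.
V_A = 15.5 × 1.173/32.67 = 0.5566 mV.
Branch current I = V_A/R_B = 0.5566/1.89 = 0.2945 µA.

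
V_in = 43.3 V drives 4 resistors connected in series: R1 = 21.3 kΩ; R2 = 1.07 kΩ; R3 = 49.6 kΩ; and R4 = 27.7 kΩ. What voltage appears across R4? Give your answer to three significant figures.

V ≈ 12.0 V

ΣR = 21.3 + 1.07 + 49.6 + 27.7 = 99.67 kΩ.
Voltage divider: V = V_in · (27.70 / 99.67) = 43.3 × 0.2779 = 12.03 V.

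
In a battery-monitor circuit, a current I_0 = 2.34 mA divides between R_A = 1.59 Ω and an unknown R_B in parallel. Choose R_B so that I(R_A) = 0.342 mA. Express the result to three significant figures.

R_B ≈ 0.272 Ω

Two-branch current divider: I_A = I_0 · R_B/(R_A + R_B).
With f = 0.1462, R_B = R_A · f/(1−f) = 1.59 × 0.1712 = 0.2722 Ω.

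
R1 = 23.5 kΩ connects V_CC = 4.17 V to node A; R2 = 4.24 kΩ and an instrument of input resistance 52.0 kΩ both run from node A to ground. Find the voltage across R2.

V_out ≈ 0.596 V

R2 ‖ R_L = (4.24 × 52.0)/(4.24 + 52.0) = 3.920 kΩ.
Then V_out = V_CC · R2'/(R1 + R2') = 4.17 × 3.920/27.42 = 0.5962 V.
(Unloaded it would be 0.637 V; the load pulls it down.)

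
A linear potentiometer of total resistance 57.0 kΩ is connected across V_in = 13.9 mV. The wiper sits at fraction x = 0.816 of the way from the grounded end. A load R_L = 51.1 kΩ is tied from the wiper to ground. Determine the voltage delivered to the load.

V_out ≈ 9.72 mV

Split the track: R_lower = x·R_p = 46.51 kΩ, R_upper = (1−x)·R_p = 10.49 kΩ.
(x·R_p) ‖ R_L = 24.35 kΩ.
Then V_out = V_in · 24.35/(10.49 + 24.35) = 9.715 mV.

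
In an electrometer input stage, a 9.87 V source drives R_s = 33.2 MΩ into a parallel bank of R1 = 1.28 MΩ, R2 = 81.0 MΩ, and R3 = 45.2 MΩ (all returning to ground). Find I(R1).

I ≈ 0.275 µA

Parallel bank: R_p = 1/(1/1.28 + 1/81.0 + 1/45.2) = 1.226 MΩ.
V_A = 9.87 × 1.226/34.43 = 0.3515 V.
Branch current I = V_A/R1 = 0.3515/1.28 = 0.2746 µA.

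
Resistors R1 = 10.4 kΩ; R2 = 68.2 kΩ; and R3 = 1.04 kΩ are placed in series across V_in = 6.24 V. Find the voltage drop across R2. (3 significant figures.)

V ≈ 5.34 V

Total series resistance ΣR = 10.4 + 68.2 + 1.04 = 79.64 kΩ.
V = V_in · R/ΣR = 6.24 × 0.8564 = 5.344 V.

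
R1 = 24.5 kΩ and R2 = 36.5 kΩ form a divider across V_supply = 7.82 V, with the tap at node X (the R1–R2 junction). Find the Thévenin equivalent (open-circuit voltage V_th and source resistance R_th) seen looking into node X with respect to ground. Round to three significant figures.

With X open, the divider is unloaded: V_th = 7.82 × 36.5/61.00 = 4.679 V.
Zeroing V_supply shorts the top of R1 to ground, so R_th = R1 ‖ R2 = 14.66 kΩ.

V_th ≈ 4.68 V, R_th ≈ 14.7 kΩ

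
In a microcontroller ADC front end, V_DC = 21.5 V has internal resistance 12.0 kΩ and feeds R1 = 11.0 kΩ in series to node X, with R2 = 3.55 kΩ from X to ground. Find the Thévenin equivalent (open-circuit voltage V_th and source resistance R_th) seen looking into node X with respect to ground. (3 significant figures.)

R1' = 12.0 + 11.0 = 23.00 kΩ (source resistance + R1).
Open-circuit (no load on X): V_th = V_DC · R2/(R1' + R2) = 21.5 × 3.55/(23.00 + 3.55) = 2.875 V.
Zeroing V_DC shorts the top of R1' to ground, so R_th = R1' ‖ R2 = 3.075 kΩ.

V_th ≈ 2.87 V, R_th ≈ 3.08 kΩ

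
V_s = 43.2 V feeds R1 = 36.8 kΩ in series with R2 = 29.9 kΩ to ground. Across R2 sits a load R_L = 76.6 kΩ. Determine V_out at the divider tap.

First combine the lower leg with the load: R2 ‖ R_L = 21.51 kΩ.
Then V_out = V_s · R2'/(R1 + R2') = 43.2 × 21.51/58.31 = 15.93 V.

V_out ≈ 15.9 V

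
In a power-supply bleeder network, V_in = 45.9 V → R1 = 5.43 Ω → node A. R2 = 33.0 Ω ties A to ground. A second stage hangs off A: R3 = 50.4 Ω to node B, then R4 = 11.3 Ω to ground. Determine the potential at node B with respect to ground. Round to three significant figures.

V_B ≈ 6.71 V

Looking into the second stage from A: R3 + R4 = 61.70 Ω appears in parallel with R2.
R2 ‖ (R3+R4) = 21.50 Ω.
So V_A = 45.9 × 0.7984 = 36.65 V.
Then the unloaded second divider: V_B = V_A × R4/(R3+R4) = 36.65 × 0.1831 = 6.711 V.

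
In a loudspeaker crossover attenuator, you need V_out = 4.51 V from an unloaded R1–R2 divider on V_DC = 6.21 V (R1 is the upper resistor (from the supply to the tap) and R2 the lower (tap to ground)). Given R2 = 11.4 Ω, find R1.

The divider ratio is R2/(R1+R2) = 4.51/6.21 = 0.7262.
Rearranging, R1 = R2·(1−k)/k = 11.4 × 0.3769 = 4.297 Ω.

R1 ≈ 4.30 Ω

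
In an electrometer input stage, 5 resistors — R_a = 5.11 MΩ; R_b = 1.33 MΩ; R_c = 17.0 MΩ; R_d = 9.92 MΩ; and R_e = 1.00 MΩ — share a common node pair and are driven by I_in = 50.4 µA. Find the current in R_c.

I ≈ 1.41 µA

Conductances: ΣG = 1/5.11 + 1/1.33 + 1/17.0 + 1/9.92 + 1/1.00 = 2.107 (1/MΩ).
Current divider: I(R_c) = I_in · G_k/ΣG = 50.4 × (0.05882/2.107) = 50.4 × 0.02792 = 1.407 µA.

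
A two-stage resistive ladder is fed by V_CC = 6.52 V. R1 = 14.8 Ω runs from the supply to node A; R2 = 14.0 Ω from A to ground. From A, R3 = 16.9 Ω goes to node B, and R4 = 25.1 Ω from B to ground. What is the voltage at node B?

Looking into the second stage from A: R3 + R4 = 42.00 Ω appears in parallel with R2.
R2 ‖ (R3+R4) = 10.50 Ω.
So V_A = 6.52 × 0.4150 = 2.706 V.
V_B = V_A × 0.5976 = 1.617 V.

V_B ≈ 1.62 V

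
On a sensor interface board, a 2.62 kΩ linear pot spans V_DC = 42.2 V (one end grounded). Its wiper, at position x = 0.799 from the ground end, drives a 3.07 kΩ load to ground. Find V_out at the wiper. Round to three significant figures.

V_out ≈ 29.7 V

Split the track: R_lower = x·R_p = 2.093 kΩ, R_upper = (1−x)·R_p = 0.5266 kΩ.
R_L loads the lower segment: effective lower R = 1.245 kΩ.
Then V_out = V_DC · 1.245/(0.5266 + 1.245) = 29.65 V.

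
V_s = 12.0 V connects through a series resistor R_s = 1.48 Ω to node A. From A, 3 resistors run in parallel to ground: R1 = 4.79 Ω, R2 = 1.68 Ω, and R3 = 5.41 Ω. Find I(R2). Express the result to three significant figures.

I ≈ 2.90 A

Combine the parallel branches: R_p = (1/4.79 + 1/1.68 + 1/5.41)⁻¹ = 1.011 Ω.
Node voltage V_A = V_s · R_p/(R_s + R_p) = 12.0 × 0.4059 = 4.871 V.
I(R2) = V_A / R2 = 4.871/1.68 = 2.899 A.
(Check via current divider: I_total = 4.817 A; share G_k/ΣG = 0.6020 → same result.)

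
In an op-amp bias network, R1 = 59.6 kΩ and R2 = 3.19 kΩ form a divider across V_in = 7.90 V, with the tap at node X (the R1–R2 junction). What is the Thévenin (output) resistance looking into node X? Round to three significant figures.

With V_in suppressed (replaced by a short), R_th = R1 ‖ R2 = (59.60 × 3.19)/(59.60 + 3.19) = 3.028 kΩ.

R_th ≈ 3.03 kΩ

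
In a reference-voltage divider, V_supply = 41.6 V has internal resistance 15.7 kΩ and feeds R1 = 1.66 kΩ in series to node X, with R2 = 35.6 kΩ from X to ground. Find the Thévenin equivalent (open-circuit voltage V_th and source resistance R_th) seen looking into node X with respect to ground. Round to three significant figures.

R1' = 15.7 + 1.66 = 17.36 kΩ (source resistance + R1).
Open-circuit (no load on X): V_th = V_supply · R2/(R1' + R2) = 41.6 × 35.6/(17.36 + 35.6) = 27.96 V.
Zeroing V_supply shorts the top of R1' to ground, so R_th = R1' ‖ R2 = 11.67 kΩ.

V_th ≈ 28.0 V, R_th ≈ 11.7 kΩ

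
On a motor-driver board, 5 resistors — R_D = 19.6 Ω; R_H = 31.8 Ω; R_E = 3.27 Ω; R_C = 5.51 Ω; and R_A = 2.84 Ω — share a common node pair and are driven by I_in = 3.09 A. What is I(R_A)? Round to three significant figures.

Total conductance ΣG = 1/19.6 + 1/31.8 + 1/3.27 + 1/5.51 + 1/2.84 = 0.9219 (units of 1/Ω).
Current divider: I(R_A) = I_in · G_k/ΣG = 3.09 × (0.3521/0.9219) = 3.09 × 0.3820 = 1.180 A.

I ≈ 1.18 A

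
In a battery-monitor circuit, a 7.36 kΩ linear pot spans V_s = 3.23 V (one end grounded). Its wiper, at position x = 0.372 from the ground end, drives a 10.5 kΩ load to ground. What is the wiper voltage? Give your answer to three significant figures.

Lower segment x·R_p = 2.738 kΩ; upper segment (1−x)·R_p = 4.622 kΩ.
Lower segment in parallel with the load: 2.738 ‖ 10.5 = 2.172 kΩ.
Loaded-divider output: V_out = 3.23 × 0.3197 = 1.032 V.

V_out ≈ 1.03 V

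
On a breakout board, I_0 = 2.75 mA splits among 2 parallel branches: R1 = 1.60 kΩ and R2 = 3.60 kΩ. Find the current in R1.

For two parallel branches, I_k = I_0 · (other R)/(sum of R).
So I = 2.75 × 3.60/5.200 = 1.904 mA.

I ≈ 1.90 mA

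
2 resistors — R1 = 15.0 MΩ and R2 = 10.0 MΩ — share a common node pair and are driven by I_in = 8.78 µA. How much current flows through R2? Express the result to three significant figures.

With just two branches, the current splits inversely with resistance.
I(R2) = 8.78 × 15.0/(15.0 + 10.0) = 8.78 × 0.6000 = 5.268 µA.

I ≈ 5.27 µA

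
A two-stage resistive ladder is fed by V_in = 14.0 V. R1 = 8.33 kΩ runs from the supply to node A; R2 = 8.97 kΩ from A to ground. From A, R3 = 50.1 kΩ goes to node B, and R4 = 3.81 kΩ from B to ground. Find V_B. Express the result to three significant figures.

V_B ≈ 0.475 V

The second stage (R3 + R4 = 53.91 kΩ) loads node A in parallel with R2.
Effective lower resistance at A: R2 ‖ 53.91 = 7.690 kΩ.
So V_A = 14.0 × 0.4800 = 6.721 V.
Stage 2 is unloaded, so V_B = V_A · R4/(R3+R4) = 6.721 × 3.81/53.91 = 0.4750 V.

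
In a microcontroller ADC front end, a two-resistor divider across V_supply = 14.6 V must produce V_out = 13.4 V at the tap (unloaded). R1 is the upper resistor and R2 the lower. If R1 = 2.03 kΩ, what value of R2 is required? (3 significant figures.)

V_out/V_supply = R2/(R1+R2) = 0.9178.
R2 = R1 · 0.9178/(1 − 0.9178) = 22.67 kΩ.

R2 ≈ 22.7 kΩ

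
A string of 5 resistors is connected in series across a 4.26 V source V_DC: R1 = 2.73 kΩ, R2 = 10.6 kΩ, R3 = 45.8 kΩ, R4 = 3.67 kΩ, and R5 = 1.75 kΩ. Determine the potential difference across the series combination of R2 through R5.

V ≈ 4.08 V

Series total: ΣR = 2.73 + 10.6 + 45.8 + 3.67 + 1.75 = 64.55 kΩ.
R_{R2..R5} = 10.6 + 45.8 + 3.67 + 1.75 = 61.82 kΩ.
V = V_DC · R/ΣR = 4.26 × 0.9577 = 4.080 V.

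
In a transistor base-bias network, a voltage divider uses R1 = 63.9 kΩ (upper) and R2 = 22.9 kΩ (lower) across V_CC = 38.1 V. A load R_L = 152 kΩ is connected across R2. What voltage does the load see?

First combine the lower leg with the load: R2 ‖ R_L = 19.90 kΩ.
Then V_out = V_CC · R2'/(R1 + R2') = 38.1 × 19.90/83.80 = 9.048 V.

V_out ≈ 9.05 V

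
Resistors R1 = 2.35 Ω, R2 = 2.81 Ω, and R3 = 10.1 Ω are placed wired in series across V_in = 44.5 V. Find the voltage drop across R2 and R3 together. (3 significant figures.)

V ≈ 37.6 V

ΣR = 2.35 + 2.81 + 10.1 = 15.26 Ω.
R_{R2..R3} = 2.81 + 10.1 = 12.91 Ω.
By the voltage-divider rule, V = 44.5 × 12.91/15.26 = 37.65 V.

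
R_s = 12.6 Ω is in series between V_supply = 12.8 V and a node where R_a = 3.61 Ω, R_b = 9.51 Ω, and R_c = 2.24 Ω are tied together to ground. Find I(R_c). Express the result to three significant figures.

Parallel bank: R_p = 1/(1/3.61 + 1/9.51 + 1/2.24) = 1.207 Ω.
V_A by voltage divider: V_A = 12.8 × 1.207/(12.6 + 1.207) = 1.119 V.
I(R_c) = V_A / R_c = 1.119/2.24 = 0.4995 A.

I ≈ 0.499 A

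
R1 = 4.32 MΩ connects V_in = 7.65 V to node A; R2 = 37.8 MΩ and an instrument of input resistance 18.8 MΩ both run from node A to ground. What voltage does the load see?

V_out ≈ 5.69 V

First combine the lower leg with the load: R2 ‖ R_L = 12.56 MΩ.
Now apply the divider: V_out = 7.65 × 0.7440 = 5.692 V.
(Unloaded it would be 6.87 V; the load pulls it down.)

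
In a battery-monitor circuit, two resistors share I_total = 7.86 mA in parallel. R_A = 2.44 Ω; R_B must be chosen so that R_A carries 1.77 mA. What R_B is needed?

The fraction through R_A equals R_B/(R_A+R_B).
With f = 0.2252, R_B = R_A · f/(1−f) = 2.44 × 0.2906 = 0.7092 Ω.

R_B ≈ 0.709 Ω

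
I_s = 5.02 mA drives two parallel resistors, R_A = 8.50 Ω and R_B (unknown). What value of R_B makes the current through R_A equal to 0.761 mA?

In a two-way split, I_A/I_s = R_B/(R_A + R_B).
With f = 0.1516, R_B = R_A · f/(1−f) = 8.50 × 0.1787 = 1.519 Ω.

R_B ≈ 1.52 Ω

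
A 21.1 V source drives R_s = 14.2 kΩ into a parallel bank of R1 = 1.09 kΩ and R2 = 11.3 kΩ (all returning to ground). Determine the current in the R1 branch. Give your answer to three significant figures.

I ≈ 1.27 mA

Equivalent of the parallel group: R_p = 0.9941 kΩ.
Node voltage V_A = V_CC · R_p/(R_s + R_p) = 21.1 × 0.06543 = 1.381 V.
I(R1) = V_A / R1 = 1.381/1.09 = 1.267 mA.
(Check via current divider: I_total = 1.389 mA; share G_k/ΣG = 0.9120 → same result.)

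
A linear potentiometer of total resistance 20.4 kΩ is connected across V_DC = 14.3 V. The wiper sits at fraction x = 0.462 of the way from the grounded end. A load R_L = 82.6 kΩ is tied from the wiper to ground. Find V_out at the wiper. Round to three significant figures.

V_out ≈ 6.22 V

Lower segment x·R_p = 9.425 kΩ; upper segment (1−x)·R_p = 10.98 kΩ.
(x·R_p) ‖ R_L = 8.460 kΩ.
V_out = 14.3 × 8.460/(10.98 + 8.460) = 6.224 V.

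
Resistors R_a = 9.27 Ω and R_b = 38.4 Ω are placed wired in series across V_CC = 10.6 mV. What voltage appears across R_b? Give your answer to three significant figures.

V ≈ 8.54 mV

Series total: ΣR = 9.27 + 38.4 = 47.67 Ω.
Voltage divider: V = V_CC · (38.40 / 47.67) = 10.6 × 0.8055 = 8.539 mV.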